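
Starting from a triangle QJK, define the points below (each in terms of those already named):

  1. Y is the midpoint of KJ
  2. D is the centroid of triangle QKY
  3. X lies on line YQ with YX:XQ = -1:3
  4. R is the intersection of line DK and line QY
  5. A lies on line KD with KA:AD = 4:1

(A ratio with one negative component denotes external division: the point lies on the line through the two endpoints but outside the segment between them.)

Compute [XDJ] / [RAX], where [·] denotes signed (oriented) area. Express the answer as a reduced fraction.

Set Q = (0, 0), J = (1, 0), K = (0, 1); any affine frame gives the same invariant.
1. Y is the midpoint of KJ ⇒ Y = (1/2, 1/2)
2. D is the centroid of triangle QKY ⇒ D = (1/6, 1/2)
3. X lies on line YQ with YX:XQ = -1:3 ⇒ X = (3/4, 3/4)
4. R is the intersection of line DK and line QY ⇒ R = (1/4, 1/4)
5. A lies on line KD with KA:AD = 4:1 ⇒ A = (2/15, 3/5)
2·[XDJ] = 1/2, 2·[RAX] = -7/30
[XDJ]:[RAX] = 1/2:-7/30 = -15/7

[XDJ]:[RAX] = -15/7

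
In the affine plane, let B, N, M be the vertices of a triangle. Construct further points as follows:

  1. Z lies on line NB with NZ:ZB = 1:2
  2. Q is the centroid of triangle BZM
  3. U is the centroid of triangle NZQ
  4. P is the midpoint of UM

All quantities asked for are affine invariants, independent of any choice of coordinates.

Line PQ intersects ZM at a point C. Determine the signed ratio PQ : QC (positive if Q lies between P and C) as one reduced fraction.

Choose coordinates B = (0, 0), N = (1, 0), M = (0, 1).
1. Z lies on line NB with NZ:ZB = 1:2 ⇒ Z = (2/3, 0)
2. Q is the centroid of triangle BZM ⇒ Q = (2/9, 1/3)
3. U is the centroid of triangle NZQ ⇒ U = (17/27, 1/9)
4. P is the midpoint of UM ⇒ P = (17/54, 5/9)
line PQ meets ZM at C = (4/13, 7/13)
Q = P + t·(C−P) with t = 13, so PQ:QC = 13:-12

PQ:QC = -13/12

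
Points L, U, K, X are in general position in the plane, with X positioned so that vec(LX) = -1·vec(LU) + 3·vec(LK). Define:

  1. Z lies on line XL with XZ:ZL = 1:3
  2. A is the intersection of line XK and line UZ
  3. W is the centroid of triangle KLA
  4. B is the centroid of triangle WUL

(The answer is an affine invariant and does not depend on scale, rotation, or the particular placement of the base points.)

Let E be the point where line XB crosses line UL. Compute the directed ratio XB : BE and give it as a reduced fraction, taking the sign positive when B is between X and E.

Assign L = (0, 0), U = (1, 0), K = (0, 1), X = (-1, 3) — the answer is frame-independent, so this choice is without loss of generality.
1. Z lies on line XL with XZ:ZL = 1:3 ⇒ Z = (-3/4, 9/4)
2. A is the intersection of line XK and line UZ ⇒ A = (-2/5, 9/5)
3. W is the centroid of triangle KLA ⇒ W = (-2/15, 14/15)
4. B is the centroid of triangle WUL ⇒ B = (13/45, 14/45)
line XB meets UL at E = (53/121, 0)
B = X + t·(E−X) with t = 121/135, so XB:BE = 121/135:14/135

XB:BE = 121/14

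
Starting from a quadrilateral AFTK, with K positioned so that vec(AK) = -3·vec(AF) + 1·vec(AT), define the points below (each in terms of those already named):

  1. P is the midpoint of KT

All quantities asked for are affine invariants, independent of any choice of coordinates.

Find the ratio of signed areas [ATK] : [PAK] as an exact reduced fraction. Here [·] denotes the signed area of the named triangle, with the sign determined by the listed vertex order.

[ATK]:[PAK] = -2

Assign A = (0, 0), F = (1, 0), T = (0, 1), K = (-3, 1) — the answer is frame-independent, so this choice is without loss of generality.
1. P is the midpoint of KT ⇒ P = (-3/2, 1)
2·[ATK] = 3, 2·[PAK] = -3/2
[ATK]:[PAK] = 3:-3/2 = -2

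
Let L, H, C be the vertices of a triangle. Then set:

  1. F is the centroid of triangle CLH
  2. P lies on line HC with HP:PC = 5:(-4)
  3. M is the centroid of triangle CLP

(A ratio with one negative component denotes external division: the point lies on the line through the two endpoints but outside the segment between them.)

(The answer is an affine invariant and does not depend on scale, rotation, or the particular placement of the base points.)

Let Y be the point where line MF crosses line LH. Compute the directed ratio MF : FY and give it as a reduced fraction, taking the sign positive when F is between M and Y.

MF:FY = 5

Choose coordinates L = (0, 0), H = (1, 0), C = (0, 1).
1. F is the centroid of triangle CLH ⇒ F = (1/3, 1/3)
2. P lies on line HC with HP:PC = 5:(-4) ⇒ P = (-4, 5)
3. M is the centroid of triangle CLP ⇒ M = (-4/3, 2)
line MF meets LH at Y = (2/3, 0)
F = M + t·(Y−M) with t = 5/6, so MF:FY = 5/6:1/6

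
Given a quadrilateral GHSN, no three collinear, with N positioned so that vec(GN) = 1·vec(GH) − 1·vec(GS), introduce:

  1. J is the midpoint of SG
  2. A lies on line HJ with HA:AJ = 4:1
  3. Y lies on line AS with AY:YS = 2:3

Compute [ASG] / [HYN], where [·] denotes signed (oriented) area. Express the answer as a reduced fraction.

Work in coordinates with G = (0, 0), H = (1, 0), S = (0, 1), N = (1, -1).
1. J is the midpoint of SG ⇒ J = (0, 1/2)
2. A lies on line HJ with HA:AJ = 4:1 ⇒ A = (1/5, 2/5)
3. Y lies on line AS with AY:YS = 2:3 ⇒ Y = (3/25, 16/25)
2·[ASG] = 1/5, 2·[HYN] = 22/25
[ASG]:[HYN] = 1/5:22/25 = 5/22

[ASG]:[HYN] = 5/22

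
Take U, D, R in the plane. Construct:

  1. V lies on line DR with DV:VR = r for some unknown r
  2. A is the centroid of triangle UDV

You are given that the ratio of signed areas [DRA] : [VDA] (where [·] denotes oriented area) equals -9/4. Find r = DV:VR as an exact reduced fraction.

r = 4/5

Set U = (0, 0), D = (1, 0), R = (0, 1); any affine frame gives the same invariant.
1. With DV:VR = r, write λ = r/(r+1) so V = D + λ·(R−D); V is affine-linear in λ
2. A is the centroid of triangle UDV ⇒ A is an affine combination of earlier points and hence also affine-linear in λ
Every point depending on V is an affine combination of V and λ-independent points, so each such coordinate is linear in λ; the λ² term in each signed area is a multiple of (R−D)×(R−D) = 0, so 2·[DRA] and 2·[VDA] are each linear in λ. Evaluating at λ=0 and λ=1:
  2·[DRA] = 1/3,   2·[VDA] = -1/3·λ
So [DRA]:[VDA] = (1/3) / (-1/3·λ). Setting this equal to -9/4:
  1/3 = -9/4·(-1/3·λ)  ⇒  λ = 4/9
Then r = λ/(1−λ) = (4/9)/(5/9) = 4/5. Check: with r = 4/5, V = (5/9, 4/9) and [DRA]:[VDA] = -9/4 as required.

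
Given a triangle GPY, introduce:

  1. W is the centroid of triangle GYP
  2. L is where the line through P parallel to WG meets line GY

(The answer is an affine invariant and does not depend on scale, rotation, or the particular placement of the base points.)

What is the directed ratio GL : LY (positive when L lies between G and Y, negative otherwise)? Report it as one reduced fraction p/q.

GL:LY = -1/2

Set G = (0, 0), P = (1, 0), Y = (0, 1); any affine frame gives the same invariant.
1. W is the centroid of triangle GYP ⇒ W = (1/3, 1/3)
2. L is where the line through P parallel to WG meets line GY ⇒ L = (0, -1)
L = G + t·(Y−G) with t = -1, so GL:LY = t:(1−t) = -1:2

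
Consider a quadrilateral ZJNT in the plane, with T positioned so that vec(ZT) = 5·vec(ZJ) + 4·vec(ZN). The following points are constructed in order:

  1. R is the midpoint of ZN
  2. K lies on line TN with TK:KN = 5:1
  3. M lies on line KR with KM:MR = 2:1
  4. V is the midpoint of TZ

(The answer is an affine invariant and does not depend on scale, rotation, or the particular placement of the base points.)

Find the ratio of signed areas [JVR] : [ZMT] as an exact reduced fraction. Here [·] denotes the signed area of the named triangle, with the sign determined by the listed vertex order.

Choose coordinates Z = (0, 0), J = (1, 0), N = (0, 1), T = (5, 4).
1. R is the midpoint of ZN ⇒ R = (0, 1/2)
2. K lies on line TN with TK:KN = 5:1 ⇒ K = (5/6, 3/2)
3. M lies on line KR with KM:MR = 2:1 ⇒ M = (5/18, 5/6)
4. V is the midpoint of TZ ⇒ V = (5/2, 2)
2·[JVR] = 11/4, 2·[ZMT] = -55/18
[JVR]:[ZMT] = 11/4:-55/18 = -9/10

[JVR]:[ZMT] = -9/10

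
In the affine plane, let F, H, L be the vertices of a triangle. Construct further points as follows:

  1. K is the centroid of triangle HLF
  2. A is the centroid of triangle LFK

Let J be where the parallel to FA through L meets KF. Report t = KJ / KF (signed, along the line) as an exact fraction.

Work in coordinates with F = (0, 0), H = (1, 0), L = (0, 1).
1. K is the centroid of triangle HLF ⇒ K = (1/3, 1/3)
2. A is the centroid of triangle LFK ⇒ A = (1/9, 4/9)
through L parallel to FA: direction (1/9, 4/9); meets KF at J = (-1/3, -1/3)
J = K + t·(F−K) with t = 2

t = 2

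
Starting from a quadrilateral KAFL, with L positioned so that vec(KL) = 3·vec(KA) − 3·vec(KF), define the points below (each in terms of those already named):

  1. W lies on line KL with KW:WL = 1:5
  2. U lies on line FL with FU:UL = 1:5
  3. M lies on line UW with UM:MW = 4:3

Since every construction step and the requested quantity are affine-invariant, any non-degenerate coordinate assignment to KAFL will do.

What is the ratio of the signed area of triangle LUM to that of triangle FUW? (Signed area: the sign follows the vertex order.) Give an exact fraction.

[LUM]:[FUW] = -20/7

Assign K = (0, 0), A = (1, 0), F = (0, 1), L = (3, -3) — the answer is frame-independent, so this choice is without loss of generality.
1. W lies on line KL with KW:WL = 1:5 ⇒ W = (1/2, -1/2)
2. U lies on line FL with FU:UL = 1:5 ⇒ U = (1/2, 1/3)
3. M lies on line UW with UM:MW = 4:3 ⇒ M = (1/2, -1/7)
2·[LUM] = 25/21, 2·[FUW] = -5/12
[LUM]:[FUW] = 25/21:-5/12 = -20/7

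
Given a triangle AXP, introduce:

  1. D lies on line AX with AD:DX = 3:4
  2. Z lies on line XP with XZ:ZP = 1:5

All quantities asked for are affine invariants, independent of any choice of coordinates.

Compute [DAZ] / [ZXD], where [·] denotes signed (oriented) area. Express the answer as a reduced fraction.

[DAZ]:[ZXD] = 3/4

Work in coordinates with A = (0, 0), X = (1, 0), P = (0, 1).
1. D lies on line AX with AD:DX = 3:4 ⇒ D = (3/7, 0)
2. Z lies on line XP with XZ:ZP = 1:5 ⇒ Z = (5/6, 1/6)
2·[DAZ] = -1/14, 2·[ZXD] = -2/21
[DAZ]:[ZXD] = -1/14:-2/21 = 3/4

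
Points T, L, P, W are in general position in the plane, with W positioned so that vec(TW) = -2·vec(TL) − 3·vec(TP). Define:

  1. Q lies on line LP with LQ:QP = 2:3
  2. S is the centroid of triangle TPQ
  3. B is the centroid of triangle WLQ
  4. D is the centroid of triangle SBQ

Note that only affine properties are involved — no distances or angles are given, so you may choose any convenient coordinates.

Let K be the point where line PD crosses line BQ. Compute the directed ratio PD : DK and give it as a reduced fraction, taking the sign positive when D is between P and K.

Work in coordinates with T = (0, 0), L = (1, 0), P = (0, 1), W = (-2, -3).
1. Q lies on line LP with LQ:QP = 2:3 ⇒ Q = (3/5, 2/5)
2. S is the centroid of triangle TPQ ⇒ S = (1/5, 7/15)
3. B is the centroid of triangle WLQ ⇒ B = (-2/15, -13/15)
4. D is the centroid of triangle SBQ ⇒ D = (2/9, 0)
line PD meets BQ at K = (36/137, -25/137)
D = P + t·(K−P) with t = 137/162, so PD:DK = 137/162:25/162

PD:DK = 137/25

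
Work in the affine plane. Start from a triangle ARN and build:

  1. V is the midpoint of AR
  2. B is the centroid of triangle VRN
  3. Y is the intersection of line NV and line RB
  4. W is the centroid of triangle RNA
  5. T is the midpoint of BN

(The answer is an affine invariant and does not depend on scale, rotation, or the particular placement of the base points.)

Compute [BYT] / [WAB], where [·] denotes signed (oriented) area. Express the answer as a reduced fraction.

Choose coordinates A = (0, 0), R = (1, 0), N = (0, 1).
1. V is the midpoint of AR ⇒ V = (1/2, 0)
2. B is the centroid of triangle VRN ⇒ B = (1/2, 1/3)
3. Y is the intersection of line NV and line RB ⇒ Y = (1/4, 1/2)
4. W is the centroid of triangle RNA ⇒ W = (1/3, 1/3)
5. T is the midpoint of BN ⇒ T = (1/4, 2/3)
2·[BYT] = -1/24, 2·[WAB] = 1/18
[BYT]:[WAB] = -1/24:1/18 = -3/4

[BYT]:[WAB] = -3/4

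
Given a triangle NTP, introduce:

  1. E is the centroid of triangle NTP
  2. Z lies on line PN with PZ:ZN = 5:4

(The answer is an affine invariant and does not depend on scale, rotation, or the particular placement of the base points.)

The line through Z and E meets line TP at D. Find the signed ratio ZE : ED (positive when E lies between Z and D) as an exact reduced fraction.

ZE:ED = 2/3

Assign N = (0, 0), T = (1, 0), P = (0, 1) — the answer is frame-independent, so this choice is without loss of generality.
1. E is the centroid of triangle NTP ⇒ E = (1/3, 1/3)
2. Z lies on line PN with PZ:ZN = 5:4 ⇒ Z = (0, 4/9)
line ZE meets TP at D = (5/6, 1/6)
E = Z + t·(D−Z) with t = 2/5, so ZE:ED = 2/5:3/5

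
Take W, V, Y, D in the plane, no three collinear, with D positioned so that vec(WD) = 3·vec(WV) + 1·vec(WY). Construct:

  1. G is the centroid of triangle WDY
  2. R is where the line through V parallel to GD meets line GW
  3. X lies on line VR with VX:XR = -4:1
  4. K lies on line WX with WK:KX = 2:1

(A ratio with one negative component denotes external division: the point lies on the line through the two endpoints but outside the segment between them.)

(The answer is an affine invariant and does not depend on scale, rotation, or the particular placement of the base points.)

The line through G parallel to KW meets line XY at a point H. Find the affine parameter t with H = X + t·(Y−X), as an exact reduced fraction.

t = 2/7

Choose coordinates W = (0, 0), V = (1, 0), Y = (0, 1), D = (3, 1).
1. G is the centroid of triangle WDY ⇒ G = (1, 2/3)
2. R is where the line through V parallel to GD meets line GW ⇒ R = (-1/3, -2/9)
3. X lies on line VR with VX:XR = -4:1 ⇒ X = (-7/9, -8/27)
4. K lies on line WX with WK:KX = 2:1 ⇒ K = (-14/27, -16/81)
through G parallel to KW: direction (14/27, 16/81); meets XY at H = (-5/9, 2/27)
H = X + t·(Y−X) with t = 2/7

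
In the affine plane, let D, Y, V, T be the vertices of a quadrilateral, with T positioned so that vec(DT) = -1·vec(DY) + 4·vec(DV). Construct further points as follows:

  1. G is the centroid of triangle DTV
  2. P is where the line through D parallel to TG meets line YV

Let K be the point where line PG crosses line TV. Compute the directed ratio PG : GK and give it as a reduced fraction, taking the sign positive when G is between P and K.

Set D = (0, 0), Y = (1, 0), V = (0, 1), T = (-1, 4); any affine frame gives the same invariant.
1. G is the centroid of triangle DTV ⇒ G = (-1/3, 5/3)
2. P is where the line through D parallel to TG meets line YV ⇒ P = (-2/5, 7/5)
line PG meets TV at K = (-2/7, 13/7)
G = P + t·(K−P) with t = 7/12, so PG:GK = 7/12:5/12

PG:GK = 7/5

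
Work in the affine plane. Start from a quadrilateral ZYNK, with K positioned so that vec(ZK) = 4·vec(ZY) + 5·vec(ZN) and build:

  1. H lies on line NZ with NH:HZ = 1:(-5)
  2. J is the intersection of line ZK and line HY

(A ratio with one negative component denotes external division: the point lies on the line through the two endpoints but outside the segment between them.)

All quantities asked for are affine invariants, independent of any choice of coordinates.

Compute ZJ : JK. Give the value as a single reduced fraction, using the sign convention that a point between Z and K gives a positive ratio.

ZJ:JK = 1/7

Work in coordinates with Z = (0, 0), Y = (1, 0), N = (0, 1), K = (4, 5).
1. H lies on line NZ with NH:HZ = 1:(-5) ⇒ H = (0, 5/4)
2. J is the intersection of line ZK and line HY ⇒ J = (1/2, 5/8)
J = Z + t·(K−Z) with t = 1/8, so ZJ:JK = t:(1−t) = 1/8:7/8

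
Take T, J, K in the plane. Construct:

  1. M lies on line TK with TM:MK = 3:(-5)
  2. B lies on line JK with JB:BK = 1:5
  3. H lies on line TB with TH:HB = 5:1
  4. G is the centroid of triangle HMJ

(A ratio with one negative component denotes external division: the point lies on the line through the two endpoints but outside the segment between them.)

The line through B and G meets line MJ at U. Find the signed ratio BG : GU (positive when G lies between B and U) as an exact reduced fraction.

BG:GU = 47/43

Set T = (0, 0), J = (1, 0), K = (0, 1); any affine frame gives the same invariant.
1. M lies on line TK with TM:MK = 3:(-5) ⇒ M = (0, -3/2)
2. B lies on line JK with JB:BK = 1:5 ⇒ B = (5/6, 1/6)
3. H lies on line TB with TH:HB = 5:1 ⇒ H = (25/36, 5/36)
4. G is the centroid of triangle HMJ ⇒ G = (61/108, -49/108)
line BG meets MJ at U = (15/47, -48/47)
G = B + t·(U−B) with t = 47/90, so BG:GU = 47/90:43/90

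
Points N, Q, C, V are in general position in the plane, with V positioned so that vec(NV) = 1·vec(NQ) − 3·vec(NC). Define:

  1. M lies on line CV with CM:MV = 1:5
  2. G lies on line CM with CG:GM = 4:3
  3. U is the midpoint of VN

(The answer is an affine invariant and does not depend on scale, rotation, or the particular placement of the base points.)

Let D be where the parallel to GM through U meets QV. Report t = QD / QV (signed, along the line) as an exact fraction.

Assign N = (0, 0), Q = (1, 0), C = (0, 1), V = (1, -3) — the answer is frame-independent, so this choice is without loss of generality.
1. M lies on line CV with CM:MV = 1:5 ⇒ M = (1/6, 1/3)
2. G lies on line CM with CG:GM = 4:3 ⇒ G = (2/21, 13/21)
3. U is the midpoint of VN ⇒ U = (1/2, -3/2)
through U parallel to GM: direction (1/14, -2/7); meets QV at D = (1, -7/2)
D = Q + t·(V−Q) with t = 7/6

t = 7/6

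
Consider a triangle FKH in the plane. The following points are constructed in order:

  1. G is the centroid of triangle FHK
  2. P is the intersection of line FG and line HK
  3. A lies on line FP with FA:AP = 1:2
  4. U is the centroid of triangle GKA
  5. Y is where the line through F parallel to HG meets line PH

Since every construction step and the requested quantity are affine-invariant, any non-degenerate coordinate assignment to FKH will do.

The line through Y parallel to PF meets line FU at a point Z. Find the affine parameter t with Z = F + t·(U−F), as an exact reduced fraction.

t = -9

Work in coordinates with F = (0, 0), K = (1, 0), H = (0, 1).
1. G is the centroid of triangle FHK ⇒ G = (1/3, 1/3)
2. P is the intersection of line FG and line HK ⇒ P = (1/2, 1/2)
3. A lies on line FP with FA:AP = 1:2 ⇒ A = (1/6, 1/6)
4. U is the centroid of triangle GKA ⇒ U = (1/2, 1/6)
5. Y is where the line through F parallel to HG meets line PH ⇒ Y = (-1, 2)
through Y parallel to PF: direction (-1/2, -1/2); meets FU at Z = (-9/2, -3/2)
Z = F + t·(U−F) with t = -9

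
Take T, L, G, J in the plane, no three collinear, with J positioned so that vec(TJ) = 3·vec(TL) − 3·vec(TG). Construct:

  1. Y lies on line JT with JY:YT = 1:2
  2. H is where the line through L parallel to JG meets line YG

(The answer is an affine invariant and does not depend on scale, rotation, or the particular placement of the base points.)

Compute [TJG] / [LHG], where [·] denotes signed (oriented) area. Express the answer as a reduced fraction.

[TJG]:[LHG] = 3

Choose coordinates T = (0, 0), L = (1, 0), G = (0, 1), J = (3, -3).
1. Y lies on line JT with JY:YT = 1:2 ⇒ Y = (2, -2)
2. H is where the line through L parallel to JG meets line YG ⇒ H = (-2, 4)
2·[TJG] = 3, 2·[LHG] = 1
[TJG]:[LHG] = 3:1 = 3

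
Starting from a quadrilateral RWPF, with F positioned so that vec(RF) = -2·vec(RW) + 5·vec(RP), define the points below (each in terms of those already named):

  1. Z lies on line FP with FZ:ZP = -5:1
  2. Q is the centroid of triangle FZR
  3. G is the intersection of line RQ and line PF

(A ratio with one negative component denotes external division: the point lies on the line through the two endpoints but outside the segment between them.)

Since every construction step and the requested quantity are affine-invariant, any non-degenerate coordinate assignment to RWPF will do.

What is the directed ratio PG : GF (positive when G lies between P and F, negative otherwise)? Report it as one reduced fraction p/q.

Work in coordinates with R = (0, 0), W = (1, 0), P = (0, 1), F = (-2, 5).
1. Z lies on line FP with FZ:ZP = -5:1 ⇒ Z = (1/2, 0)
2. Q is the centroid of triangle FZR ⇒ Q = (-1/2, 5/3)
3. G is the intersection of line RQ and line PF ⇒ G = (-3/4, 5/2)
G = P + t·(F−P) with t = 3/8, so PG:GF = t:(1−t) = 3/8:5/8

PG:GF = 3/5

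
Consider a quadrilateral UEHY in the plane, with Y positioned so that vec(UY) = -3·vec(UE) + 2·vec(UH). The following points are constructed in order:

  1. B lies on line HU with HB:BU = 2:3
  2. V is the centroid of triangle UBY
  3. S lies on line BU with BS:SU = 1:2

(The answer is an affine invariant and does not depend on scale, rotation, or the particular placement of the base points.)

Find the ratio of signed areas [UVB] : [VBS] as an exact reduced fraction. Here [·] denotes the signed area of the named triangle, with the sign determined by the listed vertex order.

[UVB]:[VBS] = 3

Set U = (0, 0), E = (1, 0), H = (0, 1), Y = (-3, 2); any affine frame gives the same invariant.
1. B lies on line HU with HB:BU = 2:3 ⇒ B = (0, 3/5)
2. V is the centroid of triangle UBY ⇒ V = (-1, 13/15)
3. S lies on line BU with BS:SU = 1:2 ⇒ S = (0, 2/5)
2·[UVB] = -3/5, 2·[VBS] = -1/5
[UVB]:[VBS] = -3/5:-1/5 = 3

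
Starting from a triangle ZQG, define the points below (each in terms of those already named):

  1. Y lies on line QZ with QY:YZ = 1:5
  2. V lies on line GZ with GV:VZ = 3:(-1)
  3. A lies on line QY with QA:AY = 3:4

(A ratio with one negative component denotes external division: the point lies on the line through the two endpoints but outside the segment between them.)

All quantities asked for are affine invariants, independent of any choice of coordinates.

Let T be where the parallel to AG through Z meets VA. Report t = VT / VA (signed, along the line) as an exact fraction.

Work in coordinates with Z = (0, 0), Q = (1, 0), G = (0, 1).
1. Y lies on line QZ with QY:YZ = 1:5 ⇒ Y = (5/6, 0)
2. V lies on line GZ with GV:VZ = 3:(-1) ⇒ V = (0, -1/2)
3. A lies on line QY with QA:AY = 3:4 ⇒ A = (13/14, 0)
through Z parallel to AG: direction (-13/14, 1); meets VA at T = (13/42, -1/3)
T = V + t·(A−V) with t = 1/3

t = 1/3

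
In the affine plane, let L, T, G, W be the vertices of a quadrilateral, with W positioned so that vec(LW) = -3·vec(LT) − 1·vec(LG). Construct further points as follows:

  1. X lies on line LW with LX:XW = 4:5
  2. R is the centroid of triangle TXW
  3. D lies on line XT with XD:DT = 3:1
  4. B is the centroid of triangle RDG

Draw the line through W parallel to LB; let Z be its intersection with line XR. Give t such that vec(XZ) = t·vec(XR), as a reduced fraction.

Set L = (0, 0), T = (1, 0), G = (0, 1), W = (-3, -1); any affine frame gives the same invariant.
1. X lies on line LW with LX:XW = 4:5 ⇒ X = (-4/3, -4/9)
2. R is the centroid of triangle TXW ⇒ R = (-10/9, -13/27)
3. D lies on line XT with XD:DT = 3:1 ⇒ D = (5/12, -1/9)
4. B is the centroid of triangle RDG ⇒ B = (-25/108, 11/81)
through W parallel to LB: direction (-25/108, 11/81); meets XR at Z = (-314/63, 31/189)
Z = X + t·(R−X) with t = -115/7

t = -115/7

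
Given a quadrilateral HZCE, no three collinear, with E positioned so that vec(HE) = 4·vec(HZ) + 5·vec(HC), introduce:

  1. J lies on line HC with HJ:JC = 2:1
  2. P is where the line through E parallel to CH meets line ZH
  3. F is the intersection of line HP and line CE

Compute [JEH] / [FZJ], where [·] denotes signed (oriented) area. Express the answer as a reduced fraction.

[JEH]:[FZJ] = -2

Assign H = (0, 0), Z = (1, 0), C = (0, 1), E = (4, 5) — the answer is frame-independent, so this choice is without loss of generality.
1. J lies on line HC with HJ:JC = 2:1 ⇒ J = (0, 2/3)
2. P is where the line through E parallel to CH meets line ZH ⇒ P = (4, 0)
3. F is the intersection of line HP and line CE ⇒ F = (-1, 0)
2·[JEH] = -8/3, 2·[FZJ] = 4/3
[JEH]:[FZJ] = -8/3:4/3 = -2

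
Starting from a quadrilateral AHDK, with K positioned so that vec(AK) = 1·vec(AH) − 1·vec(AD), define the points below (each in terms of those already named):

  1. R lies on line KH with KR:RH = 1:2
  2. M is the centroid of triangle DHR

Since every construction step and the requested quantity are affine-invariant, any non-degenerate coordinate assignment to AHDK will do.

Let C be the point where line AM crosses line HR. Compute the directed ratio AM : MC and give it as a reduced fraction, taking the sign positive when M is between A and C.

Set A = (0, 0), H = (1, 0), D = (0, 1), K = (1, -1); any affine frame gives the same invariant.
1. R lies on line KH with KR:RH = 1:2 ⇒ R = (1, -2/3)
2. M is the centroid of triangle DHR ⇒ M = (2/3, 1/9)
line AM meets HR at C = (1, 1/6)
M = A + t·(C−A) with t = 2/3, so AM:MC = 2/3:1/3

AM:MC = 2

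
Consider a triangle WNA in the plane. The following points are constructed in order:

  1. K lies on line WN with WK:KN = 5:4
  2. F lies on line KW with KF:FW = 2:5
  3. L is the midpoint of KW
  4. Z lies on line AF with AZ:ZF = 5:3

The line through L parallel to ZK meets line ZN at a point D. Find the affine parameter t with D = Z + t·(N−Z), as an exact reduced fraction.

t = -5/8

Set W = (0, 0), N = (1, 0), A = (0, 1); any affine frame gives the same invariant.
1. K lies on line WN with WK:KN = 5:4 ⇒ K = (5/9, 0)
2. F lies on line KW with KF:FW = 2:5 ⇒ F = (25/63, 0)
3. L is the midpoint of KW ⇒ L = (5/18, 0)
4. Z lies on line AF with AZ:ZF = 5:3 ⇒ Z = (125/504, 3/8)
through L parallel to ZK: direction (155/504, -3/8); meets ZN at D = (-895/4032, 39/64)
D = Z + t·(N−Z) with t = -5/8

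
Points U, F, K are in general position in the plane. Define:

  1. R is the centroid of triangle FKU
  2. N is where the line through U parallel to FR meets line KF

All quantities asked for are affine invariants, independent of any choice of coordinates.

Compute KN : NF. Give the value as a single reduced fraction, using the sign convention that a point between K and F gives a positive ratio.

KN:NF = -2

Assign U = (0, 0), F = (1, 0), K = (0, 1) — the answer is frame-independent, so this choice is without loss of generality.
1. R is the centroid of triangle FKU ⇒ R = (1/3, 1/3)
2. N is where the line through U parallel to FR meets line KF ⇒ N = (2, -1)
N = K + t·(F−K) with t = 2, so KN:NF = t:(1−t) = 2:-1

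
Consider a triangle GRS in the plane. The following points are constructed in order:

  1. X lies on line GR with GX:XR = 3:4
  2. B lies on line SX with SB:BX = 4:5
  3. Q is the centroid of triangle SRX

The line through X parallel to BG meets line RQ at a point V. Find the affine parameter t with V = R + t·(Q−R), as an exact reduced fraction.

t = 60/67

Choose coordinates G = (0, 0), R = (1, 0), S = (0, 1).
1. X lies on line GR with GX:XR = 3:4 ⇒ X = (3/7, 0)
2. B lies on line SX with SB:BX = 4:5 ⇒ B = (4/21, 5/9)
3. Q is the centroid of triangle SRX ⇒ Q = (10/21, 1/3)
through X parallel to BG: direction (-4/21, -5/9); meets RQ at V = (249/469, 20/67)
V = R + t·(Q−R) with t = 60/67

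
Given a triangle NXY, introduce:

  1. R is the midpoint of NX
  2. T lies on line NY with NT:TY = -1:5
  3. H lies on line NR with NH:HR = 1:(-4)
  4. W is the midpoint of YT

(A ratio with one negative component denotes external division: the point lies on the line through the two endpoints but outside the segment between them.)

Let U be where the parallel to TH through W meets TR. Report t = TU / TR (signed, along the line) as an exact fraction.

Set N = (0, 0), X = (1, 0), Y = (0, 1); any affine frame gives the same invariant.
1. R is the midpoint of NX ⇒ R = (1/2, 0)
2. T lies on line NY with NT:TY = -1:5 ⇒ T = (0, -1/4)
3. H lies on line NR with NH:HR = 1:(-4) ⇒ H = (-1/6, 0)
4. W is the midpoint of YT ⇒ W = (0, 3/8)
through W parallel to TH: direction (-1/6, 1/4); meets TR at U = (5/16, -3/32)
U = T + t·(R−T) with t = 5/8

t = 5/8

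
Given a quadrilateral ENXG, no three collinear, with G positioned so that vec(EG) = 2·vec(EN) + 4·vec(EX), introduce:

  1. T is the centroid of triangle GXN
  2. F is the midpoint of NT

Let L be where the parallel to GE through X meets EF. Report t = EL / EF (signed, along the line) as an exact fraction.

t = -6/7

Work in coordinates with E = (0, 0), N = (1, 0), X = (0, 1), G = (2, 4).
1. T is the centroid of triangle GXN ⇒ T = (1, 5/3)
2. F is the midpoint of NT ⇒ F = (1, 5/6)
through X parallel to GE: direction (-2, -4); meets EF at L = (-6/7, -5/7)
L = E + t·(F−E) with t = -6/7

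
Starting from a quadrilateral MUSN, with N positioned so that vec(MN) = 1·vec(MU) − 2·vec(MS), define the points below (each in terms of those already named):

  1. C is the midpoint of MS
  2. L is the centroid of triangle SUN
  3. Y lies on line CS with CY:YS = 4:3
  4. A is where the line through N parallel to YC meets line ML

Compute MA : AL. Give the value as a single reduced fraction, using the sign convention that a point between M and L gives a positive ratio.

MA:AL = -3

Set M = (0, 0), U = (1, 0), S = (0, 1), N = (1, -2); any affine frame gives the same invariant.
1. C is the midpoint of MS ⇒ C = (0, 1/2)
2. L is the centroid of triangle SUN ⇒ L = (2/3, -1/3)
3. Y lies on line CS with CY:YS = 4:3 ⇒ Y = (0, 11/14)
4. A is where the line through N parallel to YC meets line ML ⇒ A = (1, -1/2)
A = M + t·(L−M) with t = 3/2, so MA:AL = t:(1−t) = 3/2:-1/2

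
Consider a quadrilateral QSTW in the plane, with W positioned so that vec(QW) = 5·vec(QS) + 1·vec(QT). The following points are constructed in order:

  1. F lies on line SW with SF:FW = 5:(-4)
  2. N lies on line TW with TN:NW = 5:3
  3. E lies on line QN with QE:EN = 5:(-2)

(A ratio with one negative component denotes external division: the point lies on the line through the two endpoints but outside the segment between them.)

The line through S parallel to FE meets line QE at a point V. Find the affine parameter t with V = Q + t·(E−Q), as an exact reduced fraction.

Assign Q = (0, 0), S = (1, 0), T = (0, 1), W = (5, 1) — the answer is frame-independent, so this choice is without loss of generality.
1. F lies on line SW with SF:FW = 5:(-4) ⇒ F = (21, 5)
2. N lies on line TW with TN:NW = 5:3 ⇒ N = (25/8, 1)
3. E lies on line QN with QE:EN = 5:(-2) ⇒ E = (125/24, 5/3)
through S parallel to FE: direction (-379/24, -10/3); meets QE at V = (-250/129, -80/129)
V = Q + t·(E−Q) with t = -16/43

t = -16/43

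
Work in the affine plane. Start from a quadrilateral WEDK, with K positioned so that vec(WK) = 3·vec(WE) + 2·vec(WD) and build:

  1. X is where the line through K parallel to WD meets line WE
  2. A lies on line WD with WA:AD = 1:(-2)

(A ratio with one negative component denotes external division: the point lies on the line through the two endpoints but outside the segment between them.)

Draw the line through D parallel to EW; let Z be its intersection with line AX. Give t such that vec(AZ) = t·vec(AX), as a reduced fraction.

t = 2

Assign W = (0, 0), E = (1, 0), D = (0, 1), K = (3, 2) — the answer is frame-independent, so this choice is without loss of generality.
1. X is where the line through K parallel to WD meets line WE ⇒ X = (3, 0)
2. A lies on line WD with WA:AD = 1:(-2) ⇒ A = (0, -1)
through D parallel to EW: direction (-1, 0); meets AX at Z = (6, 1)
Z = A + t·(X−A) with t = 2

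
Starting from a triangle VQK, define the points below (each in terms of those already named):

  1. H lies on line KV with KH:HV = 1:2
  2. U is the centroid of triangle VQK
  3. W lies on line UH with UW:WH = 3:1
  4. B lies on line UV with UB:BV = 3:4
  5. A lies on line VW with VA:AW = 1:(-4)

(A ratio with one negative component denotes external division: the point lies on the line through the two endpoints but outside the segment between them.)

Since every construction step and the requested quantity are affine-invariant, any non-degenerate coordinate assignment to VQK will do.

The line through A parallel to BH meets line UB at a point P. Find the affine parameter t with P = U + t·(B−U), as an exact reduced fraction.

Choose coordinates V = (0, 0), Q = (1, 0), K = (0, 1).
1. H lies on line KV with KH:HV = 1:2 ⇒ H = (0, 2/3)
2. U is the centroid of triangle VQK ⇒ U = (1/3, 1/3)
3. W lies on line UH with UW:WH = 3:1 ⇒ W = (1/12, 7/12)
4. B lies on line UV with UB:BV = 3:4 ⇒ B = (4/21, 4/21)
5. A lies on line VW with VA:AW = 1:(-4) ⇒ A = (-1/36, -7/36)
through A parallel to BH: direction (-4/21, 10/21); meets UB at P = (-19/252, -19/252)
P = U + t·(B−U) with t = 103/36

t = 103/36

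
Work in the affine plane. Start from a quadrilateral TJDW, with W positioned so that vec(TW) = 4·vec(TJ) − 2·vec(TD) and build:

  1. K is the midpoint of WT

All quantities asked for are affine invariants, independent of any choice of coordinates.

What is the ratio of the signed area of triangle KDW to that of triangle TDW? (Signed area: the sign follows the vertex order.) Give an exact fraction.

Set T = (0, 0), J = (1, 0), D = (0, 1), W = (4, -2); any affine frame gives the same invariant.
1. K is the midpoint of WT ⇒ K = (2, -1)
2·[KDW] = -2, 2·[TDW] = -4
[KDW]:[TDW] = -2:-4 = 1/2

[KDW]:[TDW] = 1/2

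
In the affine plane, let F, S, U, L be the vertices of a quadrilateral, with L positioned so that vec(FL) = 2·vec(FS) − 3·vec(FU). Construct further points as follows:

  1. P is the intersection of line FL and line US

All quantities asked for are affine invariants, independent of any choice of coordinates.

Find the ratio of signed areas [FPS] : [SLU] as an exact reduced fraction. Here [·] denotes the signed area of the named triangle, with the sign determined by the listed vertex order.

Set F = (0, 0), S = (1, 0), U = (0, 1), L = (2, -3); any affine frame gives the same invariant.
1. P is the intersection of line FL and line US ⇒ P = (-2, 3)
2·[FPS] = -3, 2·[SLU] = -2
[FPS]:[SLU] = -3:-2 = 3/2

[FPS]:[SLU] = 3/2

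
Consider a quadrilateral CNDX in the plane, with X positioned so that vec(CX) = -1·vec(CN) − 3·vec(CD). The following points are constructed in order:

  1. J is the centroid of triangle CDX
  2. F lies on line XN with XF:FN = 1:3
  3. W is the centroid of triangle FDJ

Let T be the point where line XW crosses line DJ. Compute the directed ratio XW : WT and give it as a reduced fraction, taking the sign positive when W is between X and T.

Work in coordinates with C = (0, 0), N = (1, 0), D = (0, 1), X = (-1, -3).
1. J is the centroid of triangle CDX ⇒ J = (-1/3, -2/3)
2. F lies on line XN with XF:FN = 1:3 ⇒ F = (-1/2, -9/4)
3. W is the centroid of triangle FDJ ⇒ W = (-5/18, -23/36)
line XW meets DJ at T = (-19/45, -10/9)
W = X + t·(T−X) with t = 5/4, so XW:WT = 5/4:-1/4

XW:WT = -5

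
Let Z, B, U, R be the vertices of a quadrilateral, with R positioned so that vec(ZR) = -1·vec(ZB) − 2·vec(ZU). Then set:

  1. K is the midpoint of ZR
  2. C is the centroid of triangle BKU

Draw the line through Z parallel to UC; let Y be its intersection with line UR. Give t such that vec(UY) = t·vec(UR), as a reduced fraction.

t = 1/9

Work in coordinates with Z = (0, 0), B = (1, 0), U = (0, 1), R = (-1, -2).
1. K is the midpoint of ZR ⇒ K = (-1/2, -1)
2. C is the centroid of triangle BKU ⇒ C = (1/6, 0)
through Z parallel to UC: direction (1/6, -1); meets UR at Y = (-1/9, 2/3)
Y = U + t·(R−U) with t = 1/9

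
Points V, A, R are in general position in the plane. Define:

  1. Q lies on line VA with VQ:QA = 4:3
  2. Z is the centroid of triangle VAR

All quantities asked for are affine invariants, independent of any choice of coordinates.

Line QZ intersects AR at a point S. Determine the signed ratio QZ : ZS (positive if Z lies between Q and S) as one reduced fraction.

QZ:ZS = 2/7

Choose coordinates V = (0, 0), A = (1, 0), R = (0, 1).
1. Q lies on line VA with VQ:QA = 4:3 ⇒ Q = (4/7, 0)
2. Z is the centroid of triangle VAR ⇒ Z = (1/3, 1/3)
line QZ meets AR at S = (-1/2, 3/2)
Z = Q + t·(S−Q) with t = 2/9, so QZ:ZS = 2/9:7/9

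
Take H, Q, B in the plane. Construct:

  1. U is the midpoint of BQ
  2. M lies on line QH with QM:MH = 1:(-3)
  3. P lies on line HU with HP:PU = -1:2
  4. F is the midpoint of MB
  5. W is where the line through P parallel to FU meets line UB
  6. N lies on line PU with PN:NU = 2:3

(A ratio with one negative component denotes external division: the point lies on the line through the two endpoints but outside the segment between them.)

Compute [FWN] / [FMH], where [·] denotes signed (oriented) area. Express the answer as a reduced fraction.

[FWN]:[FMH] = 26/15

Assign H = (0, 0), Q = (1, 0), B = (0, 1) — the answer is frame-independent, so this choice is without loss of generality.
1. U is the midpoint of BQ ⇒ U = (1/2, 1/2)
2. M lies on line QH with QM:MH = 1:(-3) ⇒ M = (3/2, 0)
3. P lies on line HU with HP:PU = -1:2 ⇒ P = (-1/2, -1/2)
4. F is the midpoint of MB ⇒ F = (3/4, 1/2)
5. W is where the line through P parallel to FU meets line UB ⇒ W = (3/2, -1/2)
6. N lies on line PU with PN:NU = 2:3 ⇒ N = (-1/10, -1/10)
2·[FWN] = -13/10, 2·[FMH] = -3/4
[FWN]:[FMH] = -13/10:-3/4 = 26/15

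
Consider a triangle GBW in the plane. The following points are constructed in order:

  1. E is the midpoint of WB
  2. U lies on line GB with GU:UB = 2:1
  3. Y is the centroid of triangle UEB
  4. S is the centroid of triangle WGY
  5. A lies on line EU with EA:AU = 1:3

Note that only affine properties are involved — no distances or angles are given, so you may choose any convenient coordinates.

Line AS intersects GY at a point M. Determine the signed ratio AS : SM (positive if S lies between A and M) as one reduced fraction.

AS:SM = -1/4

Work in coordinates with G = (0, 0), B = (1, 0), W = (0, 1).
1. E is the midpoint of WB ⇒ E = (1/2, 1/2)
2. U lies on line GB with GU:UB = 2:1 ⇒ U = (2/3, 0)
3. Y is the centroid of triangle UEB ⇒ Y = (13/18, 1/6)
4. S is the centroid of triangle WGY ⇒ S = (13/54, 7/18)
5. A lies on line EU with EA:AU = 1:3 ⇒ A = (13/24, 3/8)
line AS meets GY at M = (13/9, 1/3)
S = A + t·(M−A) with t = -1/3, so AS:SM = -1/3:4/3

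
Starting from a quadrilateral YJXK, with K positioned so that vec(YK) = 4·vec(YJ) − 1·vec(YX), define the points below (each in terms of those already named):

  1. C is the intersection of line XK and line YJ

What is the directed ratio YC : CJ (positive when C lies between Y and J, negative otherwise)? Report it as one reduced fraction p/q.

YC:CJ = -2

Set Y = (0, 0), J = (1, 0), X = (0, 1), K = (4, -1); any affine frame gives the same invariant.
1. C is the intersection of line XK and line YJ ⇒ C = (2, 0)
C = Y + t·(J−Y) with t = 2, so YC:CJ = t:(1−t) = 2:-1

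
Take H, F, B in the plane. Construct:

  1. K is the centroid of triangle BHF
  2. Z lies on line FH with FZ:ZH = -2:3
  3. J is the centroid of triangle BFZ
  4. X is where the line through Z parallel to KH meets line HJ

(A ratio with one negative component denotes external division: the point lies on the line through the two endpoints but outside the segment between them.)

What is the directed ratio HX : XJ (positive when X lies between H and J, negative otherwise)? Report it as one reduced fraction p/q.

HX:XJ = -3/2

Choose coordinates H = (0, 0), F = (1, 0), B = (0, 1).
1. K is the centroid of triangle BHF ⇒ K = (1/3, 1/3)
2. Z lies on line FH with FZ:ZH = -2:3 ⇒ Z = (3, 0)
3. J is the centroid of triangle BFZ ⇒ J = (4/3, 1/3)
4. X is where the line through Z parallel to KH meets line HJ ⇒ X = (4, 1)
X = H + t·(J−H) with t = 3, so HX:XJ = t:(1−t) = 3:-2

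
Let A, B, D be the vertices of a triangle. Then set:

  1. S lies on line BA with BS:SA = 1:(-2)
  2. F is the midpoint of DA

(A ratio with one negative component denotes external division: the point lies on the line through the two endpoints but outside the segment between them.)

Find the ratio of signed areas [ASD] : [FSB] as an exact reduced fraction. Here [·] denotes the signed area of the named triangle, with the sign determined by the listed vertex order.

[ASD]:[FSB] = -4

Set A = (0, 0), B = (1, 0), D = (0, 1); any affine frame gives the same invariant.
1. S lies on line BA with BS:SA = 1:(-2) ⇒ S = (2, 0)
2. F is the midpoint of DA ⇒ F = (0, 1/2)
2·[ASD] = 2, 2·[FSB] = -1/2
[ASD]:[FSB] = 2:-1/2 = -4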